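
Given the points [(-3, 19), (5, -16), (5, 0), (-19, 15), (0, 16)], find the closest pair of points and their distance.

Computing all pairwise distances among 5 points:

d((-3, 19), (5, -16)) = 35.9026
d((-3, 19), (5, 0)) = 20.6155
d((-3, 19), (-19, 15)) = 16.4924
d((-3, 19), (0, 16)) = 4.2426 <-- minimum
d((5, -16), (5, 0)) = 16.0
d((5, -16), (-19, 15)) = 39.2046
d((5, -16), (0, 16)) = 32.3883
d((5, 0), (-19, 15)) = 28.3019
d((5, 0), (0, 16)) = 16.7631
d((-19, 15), (0, 16)) = 19.0263

Closest pair: (-3, 19) and (0, 16) with distance 4.2426

The closest pair is (-3, 19) and (0, 16) with Euclidean distance 4.2426. For 5 points, brute-force pairwise comparison is shown above. For large n, the divide-and-conquer algorithm (sort by x, recurse on halves, check the dividing strip) achieves O(n log n).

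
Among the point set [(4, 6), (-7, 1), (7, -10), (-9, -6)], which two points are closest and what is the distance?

Computing all pairwise distances among 4 points:

d((4, 6), (-7, 1)) = 12.083
d((4, 6), (7, -10)) = 16.2788
d((4, 6), (-9, -6)) = 17.6918
d((-7, 1), (7, -10)) = 17.8045
d((-7, 1), (-9, -6)) = 7.2801 <-- minimum
d((7, -10), (-9, -6)) = 16.4924

Closest pair: (-7, 1) and (-9, -6) with distance 7.2801

The closest pair is (-7, 1) and (-9, -6) with Euclidean distance 7.2801. For 4 points, brute-force pairwise comparison is shown above. For large n, the divide-and-conquer algorithm (sort by x, recurse on halves, check the dividing strip) achieves O(n log n).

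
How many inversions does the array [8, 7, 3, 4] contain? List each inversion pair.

Finding inversions in [8, 7, 3, 4]:

(0, 1): arr[0]=8 > arr[1]=7
(0, 2): arr[0]=8 > arr[2]=3
(0, 3): arr[0]=8 > arr[3]=4
(1, 2): arr[1]=7 > arr[2]=3
(1, 3): arr[1]=7 > arr[3]=4

Total inversions: 5

The array has 5 inversion(s): (0,1), (0,2), (0,3), (1,2), (1,3). Each pair (i,j) satisfies i < j and arr[i] > arr[j].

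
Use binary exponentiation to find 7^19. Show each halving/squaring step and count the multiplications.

Computing 7^19 by squaring (build up from 7^1; each line after the first costs one multiplication):

7^1 = 7
7^2 = (7^1)^2 = 7^2 = 49
7^4 = (7^2)^2 = 49^2 = 2401
7^8 = (7^4)^2 = 2401^2 = 5764801
7^9 = 7 * 7^8 = 7 * 5764801 = 40353607
7^18 = (7^9)^2 = 40353607^2 = 1628413597910449
7^19 = 7 * 7^18 = 7 * 1628413597910449 = 11398895185373143

Result: 11398895185373143
Multiplications needed: 6 (6 lines after 7^1)

7^19 = 11398895185373143. Using exponentiation by squaring, this requires 6 multiplications. The key idea: if the exponent is even, square the half-power; if odd, multiply by the base once.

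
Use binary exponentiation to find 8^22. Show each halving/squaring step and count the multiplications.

Computing 8^22 by squaring (build up from 8^1; each line after the first costs one multiplication):

8^1 = 8
8^2 = (8^1)^2 = 8^2 = 64
8^4 = (8^2)^2 = 64^2 = 4096
8^5 = 8 * 8^4 = 8 * 4096 = 32768
8^10 = (8^5)^2 = 32768^2 = 1073741824
8^11 = 8 * 8^10 = 8 * 1073741824 = 8589934592
8^22 = (8^11)^2 = 8589934592^2 = 73786976294838206464

Result: 73786976294838206464
Multiplications needed: 6 (6 lines after 8^1)

8^22 = 73786976294838206464. Using exponentiation by squaring, this requires 6 multiplications. The key idea: if the exponent is even, square the half-power; if odd, multiply by the base once.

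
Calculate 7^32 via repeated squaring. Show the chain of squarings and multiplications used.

Computing 7^32 by squaring (build up from 7^1; each line after the first costs one multiplication):

7^1 = 7
7^2 = (7^1)^2 = 7^2 = 49
7^4 = (7^2)^2 = 49^2 = 2401
7^8 = (7^4)^2 = 2401^2 = 5764801
7^16 = (7^8)^2 = 5764801^2 = 33232930569601
7^32 = (7^16)^2 = 33232930569601^2 = 1104427674243920646305299201

Result: 1104427674243920646305299201
Multiplications needed: 5 (5 lines after 7^1)

7^32 = 1104427674243920646305299201. Using exponentiation by squaring, this requires 5 multiplications. The key idea: if the exponent is even, square the half-power; if odd, multiply by the base once.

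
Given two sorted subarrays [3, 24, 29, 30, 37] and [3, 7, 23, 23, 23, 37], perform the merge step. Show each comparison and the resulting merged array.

Merging process:

Compare 3 vs 3: take 3 from left. Merged: [3]
Compare 24 vs 3: take 3 from right. Merged: [3, 3]
Compare 24 vs 7: take 7 from right. Merged: [3, 3, 7]
Compare 24 vs 23: take 23 from right. Merged: [3, 3, 7, 23]
Compare 24 vs 23: take 23 from right. Merged: [3, 3, 7, 23, 23]
Compare 24 vs 23: take 23 from right. Merged: [3, 3, 7, 23, 23, 23]
Compare 24 vs 37: take 24 from left. Merged: [3, 3, 7, 23, 23, 23, 24]
Compare 29 vs 37: take 29 from left. Merged: [3, 3, 7, 23, 23, 23, 24, 29]
Compare 30 vs 37: take 30 from left. Merged: [3, 3, 7, 23, 23, 23, 24, 29, 30]
Compare 37 vs 37: take 37 from left. Merged: [3, 3, 7, 23, 23, 23, 24, 29, 30, 37]
Append remaining from right: [37]. Merged: [3, 3, 7, 23, 23, 23, 24, 29, 30, 37, 37]

Final merged array: [3, 3, 7, 23, 23, 23, 24, 29, 30, 37, 37]
Total comparisons: 10

The merged array is [3, 3, 7, 23, 23, 23, 24, 29, 30, 37, 37], requiring 10 comparisons. The merge step runs in O(n) time where n is the total number of elements.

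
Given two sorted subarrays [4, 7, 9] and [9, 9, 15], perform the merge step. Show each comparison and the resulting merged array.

Merging process:

Compare 4 vs 9: take 4 from left. Merged: [4]
Compare 7 vs 9: take 7 from left. Merged: [4, 7]
Compare 9 vs 9: take 9 from left. Merged: [4, 7, 9]
Append remaining from right: [9, 9, 15]. Merged: [4, 7, 9, 9, 9, 15]

Final merged array: [4, 7, 9, 9, 9, 15]
Total comparisons: 3

The merged array is [4, 7, 9, 9, 9, 15], requiring 3 comparisons. The merge step runs in O(n) time where n is the total number of elements.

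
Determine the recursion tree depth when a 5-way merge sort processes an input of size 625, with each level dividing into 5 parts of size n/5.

For divide and conquer with division factor 5:

Problem sizes at each level:
Level 0: 625
Level 1: 125
Level 2: 25
Level 3: 5
Level 4: 1

The root is level 0 and the size-1 base case is level 4 (the tree spans levels 0 through 4, i.e. 5 levels counting the root), so the depth is the number of divisions: log_5(625) = 4

The recursion tree depth is log_5(625) = 4. At each level, the problem size is divided by 5, so it takes 4 divisions to reduce to a base case of size 1. The algorithm makes 5 recursive calls at each level.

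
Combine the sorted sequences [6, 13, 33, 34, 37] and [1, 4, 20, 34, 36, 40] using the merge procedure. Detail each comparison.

Merging process:

Compare 6 vs 1: take 1 from right. Merged: [1]
Compare 6 vs 4: take 4 from right. Merged: [1, 4]
Compare 6 vs 20: take 6 from left. Merged: [1, 4, 6]
Compare 13 vs 20: take 13 from left. Merged: [1, 4, 6, 13]
Compare 33 vs 20: take 20 from right. Merged: [1, 4, 6, 13, 20]
Compare 33 vs 34: take 33 from left. Merged: [1, 4, 6, 13, 20, 33]
Compare 34 vs 34: take 34 from left. Merged: [1, 4, 6, 13, 20, 33, 34]
Compare 37 vs 34: take 34 from right. Merged: [1, 4, 6, 13, 20, 33, 34, 34]
Compare 37 vs 36: take 36 from right. Merged: [1, 4, 6, 13, 20, 33, 34, 34, 36]
Compare 37 vs 40: take 37 from left. Merged: [1, 4, 6, 13, 20, 33, 34, 34, 36, 37]
Append remaining from right: [40]. Merged: [1, 4, 6, 13, 20, 33, 34, 34, 36, 37, 40]

Final merged array: [1, 4, 6, 13, 20, 33, 34, 34, 36, 37, 40]
Total comparisons: 10

The merged array is [1, 4, 6, 13, 20, 33, 34, 34, 36, 37, 40], requiring 10 comparisons. The merge step runs in O(n) time where n is the total number of elements.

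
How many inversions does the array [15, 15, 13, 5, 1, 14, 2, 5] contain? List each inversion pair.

Finding inversions in [15, 15, 13, 5, 1, 14, 2, 5]:

(0, 2): arr[0]=15 > arr[2]=13
(0, 3): arr[0]=15 > arr[3]=5
(0, 4): arr[0]=15 > arr[4]=1
(0, 5): arr[0]=15 > arr[5]=14
(0, 6): arr[0]=15 > arr[6]=2
(0, 7): arr[0]=15 > arr[7]=5
(1, 2): arr[1]=15 > arr[2]=13
(1, 3): arr[1]=15 > arr[3]=5
(1, 4): arr[1]=15 > arr[4]=1
(1, 5): arr[1]=15 > arr[5]=14
(1, 6): arr[1]=15 > arr[6]=2
(1, 7): arr[1]=15 > arr[7]=5
(2, 3): arr[2]=13 > arr[3]=5
(2, 4): arr[2]=13 > arr[4]=1
(2, 6): arr[2]=13 > arr[6]=2
(2, 7): arr[2]=13 > arr[7]=5
(3, 4): arr[3]=5 > arr[4]=1
(3, 6): arr[3]=5 > arr[6]=2
(5, 6): arr[5]=14 > arr[6]=2
(5, 7): arr[5]=14 > arr[7]=5

Total inversions: 20

The array has 20 inversion(s): (0,2), (0,3), (0,4), (0,5), (0,6), (0,7), (1,2), (1,3), (1,4), (1,5), (1,6), (1,7), (2,3), (2,4), (2,6), (2,7), (3,4), (3,6), (5,6), (5,7). Each pair (i,j) satisfies i < j and arr[i] > arr[j].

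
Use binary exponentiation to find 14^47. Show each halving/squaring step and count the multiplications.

Computing 14^47 by squaring (build up from 14^1; each line after the first costs one multiplication):

14^1 = 14
14^2 = (14^1)^2 = 14^2 = 196
14^4 = (14^2)^2 = 196^2 = 38416
14^5 = 14 * 14^4 = 14 * 38416 = 537824
14^10 = (14^5)^2 = 537824^2 = 289254654976
14^11 = 14 * 14^10 = 14 * 289254654976 = 4049565169664
14^22 = (14^11)^2 = 4049565169664^2 = 16398978063355821105872896
14^23 = 14 * 14^22 = 14 * 16398978063355821105872896 = 229585692886981495482220544
14^46 = (14^23)^2 = 229585692886981495482220544^2 = 52709590378395385649697127909589319306203213055655936
14^47 = 14 * 14^46 = 14 * 52709590378395385649697127909589319306203213055655936 = 737934265297535399095759790734250470286844982779183104

Result: 737934265297535399095759790734250470286844982779183104
Multiplications needed: 9 (9 lines after 14^1)

14^47 = 737934265297535399095759790734250470286844982779183104. Using exponentiation by squaring, this requires 9 multiplications. The key idea: if the exponent is even, square the half-power; if odd, multiply by the base once.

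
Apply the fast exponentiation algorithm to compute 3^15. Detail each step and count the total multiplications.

Computing 3^15 by squaring (build up from 3^1; each line after the first costs one multiplication):

3^1 = 3
3^2 = (3^1)^2 = 3^2 = 9
3^3 = 3 * 3^2 = 3 * 9 = 27
3^6 = (3^3)^2 = 27^2 = 729
3^7 = 3 * 3^6 = 3 * 729 = 2187
3^14 = (3^7)^2 = 2187^2 = 4782969
3^15 = 3 * 3^14 = 3 * 4782969 = 14348907

Result: 14348907
Multiplications needed: 6 (6 lines after 3^1)

3^15 = 14348907. Using exponentiation by squaring, this requires 6 multiplications. The key idea: if the exponent is even, square the half-power; if odd, multiply by the base once.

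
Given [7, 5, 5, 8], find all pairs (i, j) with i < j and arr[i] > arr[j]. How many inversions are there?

Finding inversions in [7, 5, 5, 8]:

(0, 1): arr[0]=7 > arr[1]=5
(0, 2): arr[0]=7 > arr[2]=5

Total inversions: 2

The array has 2 inversion(s): (0,1), (0,2). Each pair (i,j) satisfies i < j and arr[i] > arr[j].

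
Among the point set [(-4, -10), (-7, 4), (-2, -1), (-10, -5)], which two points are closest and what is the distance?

Computing all pairwise distances among 4 points:

d((-4, -10), (-7, 4)) = 14.3178
d((-4, -10), (-2, -1)) = 9.2195
d((-4, -10), (-10, -5)) = 7.8102
d((-7, 4), (-2, -1)) = 7.0711 <-- minimum
d((-7, 4), (-10, -5)) = 9.4868
d((-2, -1), (-10, -5)) = 8.9443

Closest pair: (-7, 4) and (-2, -1) with distance 7.0711

The closest pair is (-7, 4) and (-2, -1) with Euclidean distance 7.0711. For 4 points, brute-force pairwise comparison is shown above. For large n, the divide-and-conquer algorithm (sort by x, recurse on halves, check the dividing strip) achieves O(n log n).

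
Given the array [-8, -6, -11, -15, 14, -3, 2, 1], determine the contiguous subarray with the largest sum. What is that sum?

Using Kadane's algorithm on [-8, -6, -11, -15, 14, -3, 2, 1]:

Scanning through the array:
Position 1 (value -6): max_ending_here = -6, max_so_far = -6
Position 2 (value -11): max_ending_here = -11, max_so_far = -6
Position 3 (value -15): max_ending_here = -15, max_so_far = -6
Position 4 (value 14): max_ending_here = 14, max_so_far = 14
Position 5 (value -3): max_ending_here = 11, max_so_far = 14
Position 6 (value 2): max_ending_here = 13, max_so_far = 14
Position 7 (value 1): max_ending_here = 14, max_so_far = 14

Maximum subarray: [14]
Maximum sum: 14

The maximum subarray is [14] with sum 14. This subarray runs from index 4 to index 4.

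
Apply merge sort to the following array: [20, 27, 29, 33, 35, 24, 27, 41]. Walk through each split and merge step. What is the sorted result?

Merge sort trace:

Split: [20, 27, 29, 33, 35, 24, 27, 41] -> [20, 27, 29, 33] and [35, 24, 27, 41]
  Split: [20, 27, 29, 33] -> [20, 27] and [29, 33]
    Split: [20, 27] -> [20] and [27]
    Merge: [20] + [27] -> [20, 27]
    Split: [29, 33] -> [29] and [33]
    Merge: [29] + [33] -> [29, 33]
  Merge: [20, 27] + [29, 33] -> [20, 27, 29, 33]
  Split: [35, 24, 27, 41] -> [35, 24] and [27, 41]
    Split: [35, 24] -> [35] and [24]
    Merge: [35] + [24] -> [24, 35]
    Split: [27, 41] -> [27] and [41]
    Merge: [27] + [41] -> [27, 41]
  Merge: [24, 35] + [27, 41] -> [24, 27, 35, 41]
Merge: [20, 27, 29, 33] + [24, 27, 35, 41] -> [20, 24, 27, 27, 29, 33, 35, 41]

Final sorted array: [20, 24, 27, 27, 29, 33, 35, 41]

The merge sort proceeds by recursively splitting the array and merging sorted halves.
After all merges, the sorted array is [20, 24, 27, 27, 29, 33, 35, 41].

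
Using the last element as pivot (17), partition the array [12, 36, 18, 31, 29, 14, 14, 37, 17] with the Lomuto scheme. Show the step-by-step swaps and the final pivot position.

Lomuto partition with pivot = 17:

Initial array: [12, 36, 18, 31, 29, 14, 14, 37, 17]

arr[0]=12 <= 17: swap with position 0, array becomes [12, 36, 18, 31, 29, 14, 14, 37, 17]
arr[1]=36 > 17: no swap
arr[2]=18 > 17: no swap
arr[3]=31 > 17: no swap
arr[4]=29 > 17: no swap
arr[5]=14 <= 17: swap with position 1, array becomes [12, 14, 18, 31, 29, 36, 14, 37, 17]
arr[6]=14 <= 17: swap with position 2, array becomes [12, 14, 14, 31, 29, 36, 18, 37, 17]
arr[7]=37 > 17: no swap

Place pivot at position 3: [12, 14, 14, 17, 29, 36, 18, 37, 31]
Pivot position: 3

After partitioning with pivot 17, the array becomes [12, 14, 14, 17, 29, 36, 18, 37, 31]. The pivot is placed at index 3. All elements to the left of the pivot are <= 17, and all elements to the right are > 17.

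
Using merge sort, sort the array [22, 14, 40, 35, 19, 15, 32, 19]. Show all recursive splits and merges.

Merge sort trace:

Split: [22, 14, 40, 35, 19, 15, 32, 19] -> [22, 14, 40, 35] and [19, 15, 32, 19]
  Split: [22, 14, 40, 35] -> [22, 14] and [40, 35]
    Split: [22, 14] -> [22] and [14]
    Merge: [22] + [14] -> [14, 22]
    Split: [40, 35] -> [40] and [35]
    Merge: [40] + [35] -> [35, 40]
  Merge: [14, 22] + [35, 40] -> [14, 22, 35, 40]
  Split: [19, 15, 32, 19] -> [19, 15] and [32, 19]
    Split: [19, 15] -> [19] and [15]
    Merge: [19] + [15] -> [15, 19]
    Split: [32, 19] -> [32] and [19]
    Merge: [32] + [19] -> [19, 32]
  Merge: [15, 19] + [19, 32] -> [15, 19, 19, 32]
Merge: [14, 22, 35, 40] + [15, 19, 19, 32] -> [14, 15, 19, 19, 22, 32, 35, 40]

Final sorted array: [14, 15, 19, 19, 22, 32, 35, 40]

The merge sort proceeds by recursively splitting the array and merging sorted halves.
After all merges, the sorted array is [14, 15, 19, 19, 22, 32, 35, 40].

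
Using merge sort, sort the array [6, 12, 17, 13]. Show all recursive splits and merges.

Merge sort trace:

Split: [6, 12, 17, 13] -> [6, 12] and [17, 13]
  Split: [6, 12] -> [6] and [12]
  Merge: [6] + [12] -> [6, 12]
  Split: [17, 13] -> [17] and [13]
  Merge: [17] + [13] -> [13, 17]
Merge: [6, 12] + [13, 17] -> [6, 12, 13, 17]

Final sorted array: [6, 12, 13, 17]

The merge sort proceeds by recursively splitting the array and merging sorted halves.
After all merges, the sorted array is [6, 12, 13, 17].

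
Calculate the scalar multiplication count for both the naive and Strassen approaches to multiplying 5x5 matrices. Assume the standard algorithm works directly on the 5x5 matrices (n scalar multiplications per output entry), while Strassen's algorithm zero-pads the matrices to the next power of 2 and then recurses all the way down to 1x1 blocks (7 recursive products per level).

Matrix multiplication for 5x5 matrices:

Strassen's algorithm requires power-of-2 dimensions. Pad 5x5 to 8x8 (next power of 2).

Standard algorithm: 5^3 = 125 multiplications
Strassen's algorithm: 7^(log2(8)) = 7^3 = 343 multiplications
Difference: 125 - 343 = -218 (Strassen uses MORE here due to padding overhead — for small or just-over-power-of-2 n, padding can outweigh the per-level savings)

Standard: 125 multiplications (5^3). Strassen: 343 multiplications (7^3, after padding to 8x8). Strassen reduces 8 recursive multiplications to 7 at each level.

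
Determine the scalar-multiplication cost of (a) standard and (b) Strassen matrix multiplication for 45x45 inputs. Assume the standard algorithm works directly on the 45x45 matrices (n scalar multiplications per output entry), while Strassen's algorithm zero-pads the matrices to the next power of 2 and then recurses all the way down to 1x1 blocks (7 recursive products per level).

Matrix multiplication for 45x45 matrices:

Strassen's algorithm requires power-of-2 dimensions. Pad 45x45 to 64x64 (next power of 2).

Standard algorithm: 45^3 = 91125 multiplications
Strassen's algorithm: 7^(log2(64)) = 7^6 = 117649 multiplications
Difference: 91125 - 117649 = -26524 (Strassen uses MORE here due to padding overhead — for small or just-over-power-of-2 n, padding can outweigh the per-level savings)

Standard: 91125 multiplications (45^3). Strassen: 117649 multiplications (7^6, after padding to 64x64). Strassen reduces 8 recursive multiplications to 7 at each level.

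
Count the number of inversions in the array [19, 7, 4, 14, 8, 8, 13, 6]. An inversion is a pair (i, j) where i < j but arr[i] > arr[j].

Finding inversions in [19, 7, 4, 14, 8, 8, 13, 6]:

(0, 1): arr[0]=19 > arr[1]=7
(0, 2): arr[0]=19 > arr[2]=4
(0, 3): arr[0]=19 > arr[3]=14
(0, 4): arr[0]=19 > arr[4]=8
(0, 5): arr[0]=19 > arr[5]=8
(0, 6): arr[0]=19 > arr[6]=13
(0, 7): arr[0]=19 > arr[7]=6
(1, 2): arr[1]=7 > arr[2]=4
(1, 7): arr[1]=7 > arr[7]=6
(3, 4): arr[3]=14 > arr[4]=8
(3, 5): arr[3]=14 > arr[5]=8
(3, 6): arr[3]=14 > arr[6]=13
(3, 7): arr[3]=14 > arr[7]=6
(4, 7): arr[4]=8 > arr[7]=6
(5, 7): arr[5]=8 > arr[7]=6
(6, 7): arr[6]=13 > arr[7]=6

Total inversions: 16

The array has 16 inversion(s): (0,1), (0,2), (0,3), (0,4), (0,5), (0,6), (0,7), (1,2), (1,7), (3,4), (3,5), (3,6), (3,7), (4,7), (5,7), (6,7). Each pair (i,j) satisfies i < j and arr[i] > arr[j].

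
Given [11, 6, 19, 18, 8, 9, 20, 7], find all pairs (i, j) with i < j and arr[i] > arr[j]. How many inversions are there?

Finding inversions in [11, 6, 19, 18, 8, 9, 20, 7]:

(0, 1): arr[0]=11 > arr[1]=6
(0, 4): arr[0]=11 > arr[4]=8
(0, 5): arr[0]=11 > arr[5]=9
(0, 7): arr[0]=11 > arr[7]=7
(2, 3): arr[2]=19 > arr[3]=18
(2, 4): arr[2]=19 > arr[4]=8
(2, 5): arr[2]=19 > arr[5]=9
(2, 7): arr[2]=19 > arr[7]=7
(3, 4): arr[3]=18 > arr[4]=8
(3, 5): arr[3]=18 > arr[5]=9
(3, 7): arr[3]=18 > arr[7]=7
(4, 7): arr[4]=8 > arr[7]=7
(5, 7): arr[5]=9 > arr[7]=7
(6, 7): arr[6]=20 > arr[7]=7

Total inversions: 14

The array has 14 inversion(s): (0,1), (0,4), (0,5), (0,7), (2,3), (2,4), (2,5), (2,7), (3,4), (3,5), (3,7), (4,7), (5,7), (6,7). Each pair (i,j) satisfies i < j and arr[i] > arr[j].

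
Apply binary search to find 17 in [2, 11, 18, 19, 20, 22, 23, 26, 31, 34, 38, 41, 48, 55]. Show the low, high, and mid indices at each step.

Binary search for 17 in [2, 11, 18, 19, 20, 22, 23, 26, 31, 34, 38, 41, 48, 55]:

lo=0, hi=13, mid=6, arr[mid]=23 -> 23 > 17, search left half
lo=0, hi=5, mid=2, arr[mid]=18 -> 18 > 17, search left half
lo=0, hi=1, mid=0, arr[mid]=2 -> 2 < 17, search right half
lo=1, hi=1, mid=1, arr[mid]=11 -> 11 < 17, search right half
lo=2 > hi=1, target 17 not found

Binary search determines that 17 is not in the array after 4 comparisons. The search space was exhausted without finding the target.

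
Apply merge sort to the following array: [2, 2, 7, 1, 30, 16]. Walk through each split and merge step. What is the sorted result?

Merge sort trace:

Split: [2, 2, 7, 1, 30, 16] -> [2, 2, 7] and [1, 30, 16]
  Split: [2, 2, 7] -> [2] and [2, 7]
    Split: [2, 7] -> [2] and [7]
    Merge: [2] + [7] -> [2, 7]
  Merge: [2] + [2, 7] -> [2, 2, 7]
  Split: [1, 30, 16] -> [1] and [30, 16]
    Split: [30, 16] -> [30] and [16]
    Merge: [30] + [16] -> [16, 30]
  Merge: [1] + [16, 30] -> [1, 16, 30]
Merge: [2, 2, 7] + [1, 16, 30] -> [1, 2, 2, 7, 16, 30]

Final sorted array: [1, 2, 2, 7, 16, 30]

The merge sort proceeds by recursively splitting the array and merging sorted halves.
After all merges, the sorted array is [1, 2, 2, 7, 16, 30].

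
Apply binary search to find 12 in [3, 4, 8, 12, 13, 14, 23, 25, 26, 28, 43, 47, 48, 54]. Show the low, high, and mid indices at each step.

Binary search for 12 in [3, 4, 8, 12, 13, 14, 23, 25, 26, 28, 43, 47, 48, 54]:

lo=0, hi=13, mid=6, arr[mid]=23 -> 23 > 12, search left half
lo=0, hi=5, mid=2, arr[mid]=8 -> 8 < 12, search right half
lo=3, hi=5, mid=4, arr[mid]=13 -> 13 > 12, search left half
lo=3, hi=3, mid=3, arr[mid]=12 -> Found target at index 3!

Binary search finds 12 at index 3 after 4 comparisons. The search repeatedly halves the search space by comparing with the middle element.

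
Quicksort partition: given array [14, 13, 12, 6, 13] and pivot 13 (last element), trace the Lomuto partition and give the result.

Lomuto partition with pivot = 13:

Initial array: [14, 13, 12, 6, 13]

arr[0]=14 > 13: no swap
arr[1]=13 <= 13: swap with position 0, array becomes [13, 14, 12, 6, 13]
arr[2]=12 <= 13: swap with position 1, array becomes [13, 12, 14, 6, 13]
arr[3]=6 <= 13: swap with position 2, array becomes [13, 12, 6, 14, 13]

Place pivot at position 3: [13, 12, 6, 13, 14]
Pivot position: 3

After partitioning with pivot 13, the array becomes [13, 12, 6, 13, 14]. The pivot is placed at index 3. All elements to the left of the pivot are <= 13, and all elements to the right are > 13.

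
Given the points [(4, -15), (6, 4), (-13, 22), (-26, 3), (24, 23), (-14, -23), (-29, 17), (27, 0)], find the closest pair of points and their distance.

Computing all pairwise distances among 8 points:

d((4, -15), (6, 4)) = 19.105
d((4, -15), (-13, 22)) = 40.7185
d((4, -15), (-26, 3)) = 34.9857
d((4, -15), (24, 23)) = 42.9418
d((4, -15), (-14, -23)) = 19.6977
d((4, -15), (-29, 17)) = 45.9674
d((4, -15), (27, 0)) = 27.4591
d((6, 4), (-13, 22)) = 26.1725
d((6, 4), (-26, 3)) = 32.0156
d((6, 4), (24, 23)) = 26.1725
d((6, 4), (-14, -23)) = 33.6006
d((6, 4), (-29, 17)) = 37.3363
d((6, 4), (27, 0)) = 21.3776
d((-13, 22), (-26, 3)) = 23.0217
d((-13, 22), (24, 23)) = 37.0135
d((-13, 22), (-14, -23)) = 45.0111
d((-13, 22), (-29, 17)) = 16.7631
d((-13, 22), (27, 0)) = 45.6508
d((-26, 3), (24, 23)) = 53.8516
d((-26, 3), (-14, -23)) = 28.6356
d((-26, 3), (-29, 17)) = 14.3178 <-- minimum
d((-26, 3), (27, 0)) = 53.0848
d((24, 23), (-14, -23)) = 59.6657
d((24, 23), (-29, 17)) = 53.3385
d((24, 23), (27, 0)) = 23.1948
d((-14, -23), (-29, 17)) = 42.72
d((-14, -23), (27, 0)) = 47.0106
d((-29, 17), (27, 0)) = 58.5235

Closest pair: (-26, 3) and (-29, 17) with distance 14.3178

The closest pair is (-26, 3) and (-29, 17) with Euclidean distance 14.3178. For 8 points, brute-force pairwise comparison is shown above. For large n, the divide-and-conquer algorithm (sort by x, recurse on halves, check the dividing strip) achieves O(n log n).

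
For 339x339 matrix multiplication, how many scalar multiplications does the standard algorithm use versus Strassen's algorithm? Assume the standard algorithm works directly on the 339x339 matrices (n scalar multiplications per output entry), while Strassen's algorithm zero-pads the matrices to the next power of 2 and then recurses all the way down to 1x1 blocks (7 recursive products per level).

Matrix multiplication for 339x339 matrices:

Strassen's algorithm requires power-of-2 dimensions. Pad 339x339 to 512x512 (next power of 2).

Standard algorithm: 339^3 = 38958219 multiplications
Strassen's algorithm: 7^(log2(512)) = 7^9 = 40353607 multiplications
Difference: 38958219 - 40353607 = -1395388 (Strassen uses MORE here due to padding overhead — for small or just-over-power-of-2 n, padding can outweigh the per-level savings)

Standard: 38958219 multiplications (339^3). Strassen: 40353607 multiplications (7^9, after padding to 512x512). Strassen reduces 8 recursive multiplications to 7 at each level.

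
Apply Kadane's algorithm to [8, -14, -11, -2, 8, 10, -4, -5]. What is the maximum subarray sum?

Using Kadane's algorithm on [8, -14, -11, -2, 8, 10, -4, -5]:

Scanning through the array:
Position 1 (value -14): max_ending_here = -6, max_so_far = 8
Position 2 (value -11): max_ending_here = -11, max_so_far = 8
Position 3 (value -2): max_ending_here = -2, max_so_far = 8
Position 4 (value 8): max_ending_here = 8, max_so_far = 8
Position 5 (value 10): max_ending_here = 18, max_so_far = 18
Position 6 (value -4): max_ending_here = 14, max_so_far = 18
Position 7 (value -5): max_ending_here = 9, max_so_far = 18

Maximum subarray: [8, 10]
Maximum sum: 18

The maximum subarray is [8, 10] with sum 18. This subarray runs from index 4 to index 5.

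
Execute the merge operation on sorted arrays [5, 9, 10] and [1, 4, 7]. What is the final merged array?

Merging process:

Compare 5 vs 1: take 1 from right. Merged: [1]
Compare 5 vs 4: take 4 from right. Merged: [1, 4]
Compare 5 vs 7: take 5 from left. Merged: [1, 4, 5]
Compare 9 vs 7: take 7 from right. Merged: [1, 4, 5, 7]
Append remaining from left: [9, 10]. Merged: [1, 4, 5, 7, 9, 10]

Final merged array: [1, 4, 5, 7, 9, 10]
Total comparisons: 4

The merged array is [1, 4, 5, 7, 9, 10], requiring 4 comparisons. The merge step runs in O(n) time where n is the total number of elements.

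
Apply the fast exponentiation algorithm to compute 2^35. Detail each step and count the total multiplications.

Computing 2^35 by squaring (build up from 2^1; each line after the first costs one multiplication):

2^1 = 2
2^2 = (2^1)^2 = 2^2 = 4
2^4 = (2^2)^2 = 4^2 = 16
2^8 = (2^4)^2 = 16^2 = 256
2^16 = (2^8)^2 = 256^2 = 65536
2^17 = 2 * 2^16 = 2 * 65536 = 131072
2^34 = (2^17)^2 = 131072^2 = 17179869184
2^35 = 2 * 2^34 = 2 * 17179869184 = 34359738368

Result: 34359738368
Multiplications needed: 7 (7 lines after 2^1)

2^35 = 34359738368. Using exponentiation by squaring, this requires 7 multiplications. The key idea: if the exponent is even, square the half-power; if odd, multiply by the base once.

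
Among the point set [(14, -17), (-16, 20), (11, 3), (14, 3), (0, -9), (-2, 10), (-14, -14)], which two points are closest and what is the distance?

Computing all pairwise distances among 7 points:

d((14, -17), (-16, 20)) = 47.634
d((14, -17), (11, 3)) = 20.2237
d((14, -17), (14, 3)) = 20.0
d((14, -17), (0, -9)) = 16.1245
d((14, -17), (-2, 10)) = 31.3847
d((14, -17), (-14, -14)) = 28.1603
d((-16, 20), (11, 3)) = 31.9061
d((-16, 20), (14, 3)) = 34.4819
d((-16, 20), (0, -9)) = 33.121
d((-16, 20), (-2, 10)) = 17.2047
d((-16, 20), (-14, -14)) = 34.0588
d((11, 3), (14, 3)) = 3.0 <-- minimum
d((11, 3), (0, -9)) = 16.2788
d((11, 3), (-2, 10)) = 14.7648
d((11, 3), (-14, -14)) = 30.2324
d((14, 3), (0, -9)) = 18.4391
d((14, 3), (-2, 10)) = 17.4642
d((14, 3), (-14, -14)) = 32.7567
d((0, -9), (-2, 10)) = 19.105
d((0, -9), (-14, -14)) = 14.8661
d((-2, 10), (-14, -14)) = 26.8328

Closest pair: (11, 3) and (14, 3) with distance 3.0

The closest pair is (11, 3) and (14, 3) with Euclidean distance 3.0. For 7 points, brute-force pairwise comparison is shown above. For large n, the divide-and-conquer algorithm (sort by x, recurse on halves, check the dividing strip) achieves O(n log n).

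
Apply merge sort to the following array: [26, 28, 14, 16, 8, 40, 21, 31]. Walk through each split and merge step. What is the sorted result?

Merge sort trace:

Split: [26, 28, 14, 16, 8, 40, 21, 31] -> [26, 28, 14, 16] and [8, 40, 21, 31]
  Split: [26, 28, 14, 16] -> [26, 28] and [14, 16]
    Split: [26, 28] -> [26] and [28]
    Merge: [26] + [28] -> [26, 28]
    Split: [14, 16] -> [14] and [16]
    Merge: [14] + [16] -> [14, 16]
  Merge: [26, 28] + [14, 16] -> [14, 16, 26, 28]
  Split: [8, 40, 21, 31] -> [8, 40] and [21, 31]
    Split: [8, 40] -> [8] and [40]
    Merge: [8] + [40] -> [8, 40]
    Split: [21, 31] -> [21] and [31]
    Merge: [21] + [31] -> [21, 31]
  Merge: [8, 40] + [21, 31] -> [8, 21, 31, 40]
Merge: [14, 16, 26, 28] + [8, 21, 31, 40] -> [8, 14, 16, 21, 26, 28, 31, 40]

Final sorted array: [8, 14, 16, 21, 26, 28, 31, 40]

The merge sort proceeds by recursively splitting the array and merging sorted halves.
After all merges, the sorted array is [8, 14, 16, 21, 26, 28, 31, 40].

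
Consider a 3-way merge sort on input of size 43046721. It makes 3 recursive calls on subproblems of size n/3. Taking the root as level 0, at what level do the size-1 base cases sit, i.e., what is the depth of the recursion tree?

For divide and conquer with division factor 3:

Problem sizes at each level:
Level 0: 43046721
Level 1: 14348907
Level 2: 4782969
Level 3: 1594323
Level 4: 531441
Level 5: 177147
Level 6: 59049
Level 7: 19683
Level 8: 6561
Level 9: 2187
Level 10: 729
Level 11: 243
Level 12: 81
Level 13: 27
Level 14: 9
Level 15: 3
Level 16: 1

The root is level 0 and the size-1 base case is level 16 (the tree spans levels 0 through 16, i.e. 17 levels counting the root), so the depth is the number of divisions: log_3(43046721) = 16

The recursion tree depth is log_3(43046721) = 16. At each level, the problem size is divided by 3, so it takes 16 divisions to reduce to a base case of size 1. The algorithm makes 3 recursive calls at each level.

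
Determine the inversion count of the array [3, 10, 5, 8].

Finding inversions in [3, 10, 5, 8]:

(1, 2): arr[1]=10 > arr[2]=5
(1, 3): arr[1]=10 > arr[3]=8

Total inversions: 2

The array has 2 inversion(s): (1,2), (1,3). Each pair (i,j) satisfies i < j and arr[i] > arr[j].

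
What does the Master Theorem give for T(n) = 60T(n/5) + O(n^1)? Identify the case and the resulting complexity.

Master Theorem for T(n) = 60T(n/5) + O(n^1):

a = 60, b = 5, c = 1
log_b(a) = log_5(60) = 2.5440

Case 1: c = 1 < log_5(60) = 2.5440
T(n) = O(n^(log_5 60))

For T(n) = 60T(n/5) + O(n^1): log_5(60) = 2.5440. This is Case 1 of the Master Theorem (c < log_b(a), work dominated by leaves), giving O(n^(log_5 60)).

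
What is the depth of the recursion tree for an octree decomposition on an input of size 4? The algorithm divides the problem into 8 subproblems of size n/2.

For divide and conquer with division factor 2:

Problem sizes at each level:
Level 0: 4
Level 1: 2
Level 2: 1

The root is level 0 and the size-1 base case is level 2 (the tree spans levels 0 through 2, i.e. 3 levels counting the root), so the depth is the number of divisions: log_2(4) = 2

The recursion tree depth is log_2(4) = 2. At each level, the problem size is divided by 2, so it takes 2 divisions to reduce to a base case of size 1. The algorithm makes 8 recursive calls at each level.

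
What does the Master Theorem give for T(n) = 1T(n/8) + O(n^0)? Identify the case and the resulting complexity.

Master Theorem for T(n) = 1T(n/8) + O(n^0):

a = 1, b = 8, c = 0
log_b(a) = log_8(1) = 0.0000

Case 2: c = 0 = log_8(1) = 0.0000
T(n) = O(n^0 log n) = O(log n)

For T(n) = 1T(n/8) + O(n^0): log_8(1) = 0.0000. This is Case 2 of the Master Theorem (c = log_b(a), equal work at all levels), giving O(log n).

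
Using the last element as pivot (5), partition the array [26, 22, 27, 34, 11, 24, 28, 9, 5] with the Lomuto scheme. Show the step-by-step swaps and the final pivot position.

Lomuto partition with pivot = 5:

Initial array: [26, 22, 27, 34, 11, 24, 28, 9, 5]

arr[0]=26 > 5: no swap
arr[1]=22 > 5: no swap
arr[2]=27 > 5: no swap
arr[3]=34 > 5: no swap
arr[4]=11 > 5: no swap
arr[5]=24 > 5: no swap
arr[6]=28 > 5: no swap
arr[7]=9 > 5: no swap

Place pivot at position 0: [5, 22, 27, 34, 11, 24, 28, 9, 26]
Pivot position: 0

After partitioning with pivot 5, the array becomes [5, 22, 27, 34, 11, 24, 28, 9, 26]. The pivot is placed at index 0. All elements to the left of the pivot are <= 5, and all elements to the right are > 5.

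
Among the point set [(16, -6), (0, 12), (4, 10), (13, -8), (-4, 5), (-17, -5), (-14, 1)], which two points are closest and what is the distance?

Computing all pairwise distances among 7 points:

d((16, -6), (0, 12)) = 24.0832
d((16, -6), (4, 10)) = 20.0
d((16, -6), (13, -8)) = 3.6056 <-- minimum
d((16, -6), (-4, 5)) = 22.8254
d((16, -6), (-17, -5)) = 33.0151
d((16, -6), (-14, 1)) = 30.8058
d((0, 12), (4, 10)) = 4.4721
d((0, 12), (13, -8)) = 23.8537
d((0, 12), (-4, 5)) = 8.0623
d((0, 12), (-17, -5)) = 24.0416
d((0, 12), (-14, 1)) = 17.8045
d((4, 10), (13, -8)) = 20.1246
d((4, 10), (-4, 5)) = 9.434
d((4, 10), (-17, -5)) = 25.807
d((4, 10), (-14, 1)) = 20.1246
d((13, -8), (-4, 5)) = 21.4009
d((13, -8), (-17, -5)) = 30.1496
d((13, -8), (-14, 1)) = 28.4605
d((-4, 5), (-17, -5)) = 16.4012
d((-4, 5), (-14, 1)) = 10.7703
d((-17, -5), (-14, 1)) = 6.7082

Closest pair: (16, -6) and (13, -8) with distance 3.6056

The closest pair is (16, -6) and (13, -8) with Euclidean distance 3.6056. For 7 points, brute-force pairwise comparison is shown above. For large n, the divide-and-conquer algorithm (sort by x, recurse on halves, check the dividing strip) achieves O(n log n).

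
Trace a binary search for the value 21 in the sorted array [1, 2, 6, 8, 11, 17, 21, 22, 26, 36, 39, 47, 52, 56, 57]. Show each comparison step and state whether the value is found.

Binary search for 21 in [1, 2, 6, 8, 11, 17, 21, 22, 26, 36, 39, 47, 52, 56, 57]:

lo=0, hi=14, mid=7, arr[mid]=22 -> 22 > 21, search left half
lo=0, hi=6, mid=3, arr[mid]=8 -> 8 < 21, search right half
lo=4, hi=6, mid=5, arr[mid]=17 -> 17 < 21, search right half
lo=6, hi=6, mid=6, arr[mid]=21 -> Found target at index 6!

Binary search finds 21 at index 6 after 4 comparisons. The search repeatedly halves the search space by comparing with the middle element.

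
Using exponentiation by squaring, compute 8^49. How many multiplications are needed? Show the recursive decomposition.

Computing 8^49 by squaring (build up from 8^1; each line after the first costs one multiplication):

8^1 = 8
8^2 = (8^1)^2 = 8^2 = 64
8^3 = 8 * 8^2 = 8 * 64 = 512
8^6 = (8^3)^2 = 512^2 = 262144
8^12 = (8^6)^2 = 262144^2 = 68719476736
8^24 = (8^12)^2 = 68719476736^2 = 4722366482869645213696
8^48 = (8^24)^2 = 4722366482869645213696^2 = 22300745198530623141535718272648361505980416
8^49 = 8 * 8^48 = 8 * 22300745198530623141535718272648361505980416 = 178405961588244985132285746181186892047843328

Result: 178405961588244985132285746181186892047843328
Multiplications needed: 7 (7 lines after 8^1)

8^49 = 178405961588244985132285746181186892047843328. Using exponentiation by squaring, this requires 7 multiplications. The key idea: if the exponent is even, square the half-power; if odd, multiply by the base once.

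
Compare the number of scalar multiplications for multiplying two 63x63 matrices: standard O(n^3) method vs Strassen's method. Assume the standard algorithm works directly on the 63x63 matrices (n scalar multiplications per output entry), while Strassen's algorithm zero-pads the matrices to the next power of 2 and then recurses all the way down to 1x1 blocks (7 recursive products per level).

Matrix multiplication for 63x63 matrices:

Strassen's algorithm requires power-of-2 dimensions. Pad 63x63 to 64x64 (next power of 2).

Standard algorithm: 63^3 = 250047 multiplications
Strassen's algorithm: 7^(log2(64)) = 7^6 = 117649 multiplications
Savings: 250047 - 117649 = 132398 multiplications

Standard: 250047 multiplications (63^3). Strassen: 117649 multiplications (7^6, after padding to 64x64). Strassen reduces 8 recursive multiplications to 7 at each level.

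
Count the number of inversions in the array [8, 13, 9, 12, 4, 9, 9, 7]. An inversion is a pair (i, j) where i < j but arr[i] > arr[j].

Finding inversions in [8, 13, 9, 12, 4, 9, 9, 7]:

(0, 4): arr[0]=8 > arr[4]=4
(0, 7): arr[0]=8 > arr[7]=7
(1, 2): arr[1]=13 > arr[2]=9
(1, 3): arr[1]=13 > arr[3]=12
(1, 4): arr[1]=13 > arr[4]=4
(1, 5): arr[1]=13 > arr[5]=9
(1, 6): arr[1]=13 > arr[6]=9
(1, 7): arr[1]=13 > arr[7]=7
(2, 4): arr[2]=9 > arr[4]=4
(2, 7): arr[2]=9 > arr[7]=7
(3, 4): arr[3]=12 > arr[4]=4
(3, 5): arr[3]=12 > arr[5]=9
(3, 6): arr[3]=12 > arr[6]=9
(3, 7): arr[3]=12 > arr[7]=7
(5, 7): arr[5]=9 > arr[7]=7
(6, 7): arr[6]=9 > arr[7]=7

Total inversions: 16

The array has 16 inversion(s): (0,4), (0,7), (1,2), (1,3), (1,4), (1,5), (1,6), (1,7), (2,4), (2,7), (3,4), (3,5), (3,6), (3,7), (5,7), (6,7). Each pair (i,j) satisfies i < j and arr[i] > arr[j].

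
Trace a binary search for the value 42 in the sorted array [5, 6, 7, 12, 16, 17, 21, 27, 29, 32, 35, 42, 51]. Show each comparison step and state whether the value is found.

Binary search for 42 in [5, 6, 7, 12, 16, 17, 21, 27, 29, 32, 35, 42, 51]:

lo=0, hi=12, mid=6, arr[mid]=21 -> 21 < 42, search right half
lo=7, hi=12, mid=9, arr[mid]=32 -> 32 < 42, search right half
lo=10, hi=12, mid=11, arr[mid]=42 -> Found target at index 11!

Binary search finds 42 at index 11 after 3 comparisons. The search repeatedly halves the search space by comparing with the middle element.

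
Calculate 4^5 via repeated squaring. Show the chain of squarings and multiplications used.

Computing 4^5 by squaring (build up from 4^1; each line after the first costs one multiplication):

4^1 = 4
4^2 = (4^1)^2 = 4^2 = 16
4^4 = (4^2)^2 = 16^2 = 256
4^5 = 4 * 4^4 = 4 * 256 = 1024

Result: 1024
Multiplications needed: 3 (3 lines after 4^1)

4^5 = 1024. Using exponentiation by squaring, this requires 3 multiplications. The key idea: if the exponent is even, square the half-power; if odd, multiply by the base once.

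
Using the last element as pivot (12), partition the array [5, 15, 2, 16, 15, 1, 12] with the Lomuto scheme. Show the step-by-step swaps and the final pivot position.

Lomuto partition with pivot = 12:

Initial array: [5, 15, 2, 16, 15, 1, 12]

arr[0]=5 <= 12: swap with position 0, array becomes [5, 15, 2, 16, 15, 1, 12]
arr[1]=15 > 12: no swap
arr[2]=2 <= 12: swap with position 1, array becomes [5, 2, 15, 16, 15, 1, 12]
arr[3]=16 > 12: no swap
arr[4]=15 > 12: no swap
arr[5]=1 <= 12: swap with position 2, array becomes [5, 2, 1, 16, 15, 15, 12]

Place pivot at position 3: [5, 2, 1, 12, 15, 15, 16]
Pivot position: 3

After partitioning with pivot 12, the array becomes [5, 2, 1, 12, 15, 15, 16]. The pivot is placed at index 3. All elements to the left of the pivot are <= 12, and all elements to the right are > 12.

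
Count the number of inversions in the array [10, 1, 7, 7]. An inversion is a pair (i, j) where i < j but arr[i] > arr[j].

Finding inversions in [10, 1, 7, 7]:

(0, 1): arr[0]=10 > arr[1]=1
(0, 2): arr[0]=10 > arr[2]=7
(0, 3): arr[0]=10 > arr[3]=7

Total inversions: 3

The array has 3 inversion(s): (0,1), (0,2), (0,3). Each pair (i,j) satisfies i < j and arr[i] > arr[j].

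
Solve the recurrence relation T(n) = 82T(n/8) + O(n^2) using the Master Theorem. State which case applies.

Master Theorem for T(n) = 82T(n/8) + O(n^2):

a = 82, b = 8, c = 2
log_b(a) = log_8(82) = 2.1192

Case 1: c = 2 < log_8(82) = 2.1192
T(n) = O(n^(log_8 82))

For T(n) = 82T(n/8) + O(n^2): log_8(82) = 2.1192. This is Case 1 of the Master Theorem (c < log_b(a), work dominated by leaves), giving O(n^(log_8 82)).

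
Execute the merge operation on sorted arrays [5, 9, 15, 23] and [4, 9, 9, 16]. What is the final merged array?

Merging process:

Compare 5 vs 4: take 4 from right. Merged: [4]
Compare 5 vs 9: take 5 from left. Merged: [4, 5]
Compare 9 vs 9: take 9 from left. Merged: [4, 5, 9]
Compare 15 vs 9: take 9 from right. Merged: [4, 5, 9, 9]
Compare 15 vs 9: take 9 from right. Merged: [4, 5, 9, 9, 9]
Compare 15 vs 16: take 15 from left. Merged: [4, 5, 9, 9, 9, 15]
Compare 23 vs 16: take 16 from right. Merged: [4, 5, 9, 9, 9, 15, 16]
Append remaining from left: [23]. Merged: [4, 5, 9, 9, 9, 15, 16, 23]

Final merged array: [4, 5, 9, 9, 9, 15, 16, 23]
Total comparisons: 7

The merged array is [4, 5, 9, 9, 9, 15, 16, 23], requiring 7 comparisons. The merge step runs in O(n) time where n is the total number of elements.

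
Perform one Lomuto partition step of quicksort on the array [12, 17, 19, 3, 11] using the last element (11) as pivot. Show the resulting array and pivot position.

Lomuto partition with pivot = 11:

Initial array: [12, 17, 19, 3, 11]

arr[0]=12 > 11: no swap
arr[1]=17 > 11: no swap
arr[2]=19 > 11: no swap
arr[3]=3 <= 11: swap with position 0, array becomes [3, 17, 19, 12, 11]

Place pivot at position 1: [3, 11, 19, 12, 17]
Pivot position: 1

After partitioning with pivot 11, the array becomes [3, 11, 19, 12, 17]. The pivot is placed at index 1. All elements to the left of the pivot are <= 11, and all elements to the right are > 11.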